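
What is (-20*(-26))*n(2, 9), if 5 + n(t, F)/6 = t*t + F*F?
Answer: 249600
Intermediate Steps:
n(t, F) = -30 + 6*F**2 + 6*t**2 (n(t, F) = -30 + 6*(t*t + F*F) = -30 + 6*(t**2 + F**2) = -30 + 6*(F**2 + t**2) = -30 + (6*F**2 + 6*t**2) = -30 + 6*F**2 + 6*t**2)
(-20*(-26))*n(2, 9) = (-20*(-26))*(-30 + 6*9**2 + 6*2**2) = 520*(-30 + 6*81 + 6*4) = 520*(-30 + 486 + 24) = 520*480 = 249600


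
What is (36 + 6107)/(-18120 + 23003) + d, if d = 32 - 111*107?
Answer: -57832992/4883 ≈ -11844.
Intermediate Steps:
d = -11845 (d = 32 - 11877 = -11845)
(36 + 6107)/(-18120 + 23003) + d = (36 + 6107)/(-18120 + 23003) - 11845 = 6143/4883 - 11845 = -57832992/4883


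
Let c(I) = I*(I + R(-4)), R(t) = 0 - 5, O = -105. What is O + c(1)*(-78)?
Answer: 207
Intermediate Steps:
R(t) = -5
c(I) = I*(-5 + I) (c(I) = I*(I - 5) = I*(-5 + I))
O + c(1)*(-78) = -105 + (1*(-5 + 1))*(-78) = -105 + (1*(-4))*(-78) = -105 - 4*(-78) = -105 + 312 = 207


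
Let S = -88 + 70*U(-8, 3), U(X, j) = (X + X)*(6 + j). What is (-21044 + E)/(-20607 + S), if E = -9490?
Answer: 30534/30775 ≈ 0.99217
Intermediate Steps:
U(X, j) = 2*X*(6 + j) (U(X, j) = (2*X)*(6 + j) = 2*X*(6 + j))
S = -10168 (S = -88 + 70*(2*(-8)*(6 + 3)) = -88 + 70*(2*(-8)*9) = -88 + 70*(-144) = -88 - 10080 = -10168)
(-21044 + E)/(-20607 + S) = (-21044 - 9490)/(-20607 - 10168) = -30534/(-30775) = -30534*(-1/30775) = 30534/30775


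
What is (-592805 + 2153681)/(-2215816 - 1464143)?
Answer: -520292/1226653 ≈ -0.42416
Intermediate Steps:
(-592805 + 2153681)/(-2215816 - 1464143) = 1560876/(-3679959) = 1560876*(-1/3679959) = -520292/1226653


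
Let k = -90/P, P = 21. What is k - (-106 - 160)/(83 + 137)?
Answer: -2369/770 ≈ -3.0766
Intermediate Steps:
k = -30/7 (k = -90/21 = -90*1/21 = -30/7 ≈ -4.2857)
k - (-106 - 160)/(83 + 137) = -30/7 - (-106 - 160)/(83 + 137) = -30/7 - (-266)/220 = -30/7 - 1*(-133/110) = -30/7 + 133/110 = -2369/770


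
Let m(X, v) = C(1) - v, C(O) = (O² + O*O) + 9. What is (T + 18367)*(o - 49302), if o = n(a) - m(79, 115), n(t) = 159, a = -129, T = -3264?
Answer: -740636017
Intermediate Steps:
C(O) = 9 + 2*O² (C(O) = (O² + O²) + 9 = 2*O² + 9 = 9 + 2*O²)
m(X, v) = 11 - v (m(X, v) = (9 + 2*1²) - v = (9 + 2*1) - v = (9 + 2) - v = 11 - v)
o = 263 (o = 159 - (11 - 1*115) = 159 - (11 - 115) = 159 - 1*(-104) = 159 + 104 = 263)
(T + 18367)*(o - 49302) = (-3264 + 18367)*(263 - 49302) = 15103*(-49039) = -740636017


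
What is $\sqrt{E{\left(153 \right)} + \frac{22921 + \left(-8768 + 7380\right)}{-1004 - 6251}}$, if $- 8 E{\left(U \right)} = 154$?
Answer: $\frac{i \sqrt{4677784585}}{14510} \approx 4.7136 i$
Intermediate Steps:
$E{\left(U \right)} = - \frac{77}{4}$ ($E{\left(U \right)} = \left(- \frac{1}{8}\right) 154 = - \frac{77}{4}$)
$\sqrt{E{\left(153 \right)} + \frac{22921 + \left(-8768 + 7380\right)}{-1004 - 6251}} = \sqrt{- \frac{77}{4} + \frac{22921 + \left(-8768 + 7380\right)}{-1004 - 6251}} = \sqrt{- \frac{77}{4} + \frac{22921 - 1388}{-7255}} = \sqrt{- \frac{77}{4} + 21533 \left(- \frac{1}{7255}\right)} = \sqrt{- \frac{77}{4} - \frac{21533}{7255}} = \sqrt{- \frac{644767}{29020}} = \frac{i \sqrt{4677784585}}{14510}$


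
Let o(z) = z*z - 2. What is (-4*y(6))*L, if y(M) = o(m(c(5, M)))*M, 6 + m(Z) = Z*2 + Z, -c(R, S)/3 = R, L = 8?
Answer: -499008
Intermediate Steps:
c(R, S) = -3*R
m(Z) = -6 + 3*Z (m(Z) = -6 + (Z*2 + Z) = -6 + (2*Z + Z) = -6 + 3*Z)
o(z) = -2 + z² (o(z) = z² - 2 = -2 + z²)
y(M) = 2599*M (y(M) = (-2 + (-6 + 3*(-3*5))²)*M = (-2 + (-6 + 3*(-15))²)*M = (-2 + (-6 - 45)²)*M = (-2 + (-51)²)*M = (-2 + 2601)*M = 2599*M)
(-4*y(6))*L = -10396*6*8 = -4*15594*8 = -62376*8 = -499008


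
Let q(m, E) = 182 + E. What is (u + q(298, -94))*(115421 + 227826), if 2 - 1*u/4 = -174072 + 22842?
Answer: 207669926952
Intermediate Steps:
u = 604928 (u = 8 - 4*(-174072 + 22842) = 8 - 4*(-151230) = 8 + 604920 = 604928)
(u + q(298, -94))*(115421 + 227826) = (604928 + (182 - 94))*(115421 + 227826) = (604928 + 88)*343247 = 605016*343247 = 207669926952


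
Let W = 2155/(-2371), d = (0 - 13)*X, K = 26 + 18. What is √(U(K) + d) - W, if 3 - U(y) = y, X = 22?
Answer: 2155/2371 + I*√327 ≈ 0.9089 + 18.083*I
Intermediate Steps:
K = 44
U(y) = 3 - y
d = -286 (d = (0 - 13)*22 = -13*22 = -286)
W = -2155/2371 (W = 2155*(-1/2371) = -2155/2371 ≈ -0.90890)
√(U(K) + d) - W = √((3 - 1*44) - 286) - 1*(-2155/2371) = √((3 - 44) - 286) + 2155/2371 = √(-41 - 286) + 2155/2371 = √(-327) + 2155/2371 = I*√327 + 2155/2371 = 2155/2371 + I*√327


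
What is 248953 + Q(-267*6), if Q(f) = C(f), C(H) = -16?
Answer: 248937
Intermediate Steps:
Q(f) = -16
248953 + Q(-267*6) = 248953 - 16 = 248937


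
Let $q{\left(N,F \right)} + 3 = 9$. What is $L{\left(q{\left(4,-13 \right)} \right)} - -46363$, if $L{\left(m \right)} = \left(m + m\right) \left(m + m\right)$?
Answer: $46507$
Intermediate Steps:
$q{\left(N,F \right)} = 6$ ($q{\left(N,F \right)} = -3 + 9 = 6$)
$L{\left(m \right)} = 4 m^{2}$ ($L{\left(m \right)} = 2 m 2 m = 4 m^{2}$)
$L{\left(q{\left(4,-13 \right)} \right)} - -46363 = 4 \cdot 6^{2} - -46363 = 4 \cdot 36 + 46363 = 144 + 46363 = 46507$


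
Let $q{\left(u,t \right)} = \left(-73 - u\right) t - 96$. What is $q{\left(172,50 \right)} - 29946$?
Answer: $-42292$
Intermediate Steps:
$q{\left(u,t \right)} = -96 + t \left(-73 - u\right)$ ($q{\left(u,t \right)} = t \left(-73 - u\right) - 96 = -96 + t \left(-73 - u\right)$)
$q{\left(172,50 \right)} - 29946 = \left(-96 - 3650 - 50 \cdot 172\right) - 29946 = \left(-96 - 3650 - 8600\right) - 29946 = -12346 - 29946 = -42292$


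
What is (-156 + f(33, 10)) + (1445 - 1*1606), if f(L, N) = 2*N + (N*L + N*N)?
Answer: 133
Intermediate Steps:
f(L, N) = N² + 2*N + L*N (f(L, N) = 2*N + (L*N + N²) = 2*N + (N² + L*N) = N² + 2*N + L*N)
(-156 + f(33, 10)) + (1445 - 1*1606) = (-156 + 10*(2 + 33 + 10)) + (1445 - 1*1606) = (-156 + 10*45) + (1445 - 1606) = (-156 + 450) - 161 = 294 - 161 = 133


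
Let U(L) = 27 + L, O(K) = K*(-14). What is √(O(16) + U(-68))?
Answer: I*√265 ≈ 16.279*I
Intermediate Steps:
O(K) = -14*K
√(O(16) + U(-68)) = √(-14*16 + (27 - 68)) = √(-224 - 41) = √(-265) = I*√265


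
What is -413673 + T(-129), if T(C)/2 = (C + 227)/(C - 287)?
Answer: -43022041/104 ≈ -4.1367e+5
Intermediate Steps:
T(C) = 2*(227 + C)/(-287 + C) (T(C) = 2*((C + 227)/(C - 287)) = 2*((227 + C)/(-287 + C)) = 2*(227 + C)/(-287 + C))
-413673 + T(-129) = -413673 + 2*(227 - 129)/(-287 - 129) = -413673 + 2*98/(-416) = -413673 + 2*(-1/416)*98 = -413673 - 49/104 = -43022041/104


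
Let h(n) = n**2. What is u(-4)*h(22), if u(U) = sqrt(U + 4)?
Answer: 0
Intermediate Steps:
u(U) = sqrt(4 + U)
u(-4)*h(22) = sqrt(4 - 4)*22**2 = sqrt(0)*484 = 0*484 = 0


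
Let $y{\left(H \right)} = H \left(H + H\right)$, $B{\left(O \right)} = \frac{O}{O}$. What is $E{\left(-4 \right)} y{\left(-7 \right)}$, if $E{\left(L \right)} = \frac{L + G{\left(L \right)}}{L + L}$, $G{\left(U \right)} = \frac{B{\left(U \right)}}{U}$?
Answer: $\frac{833}{16} \approx 52.063$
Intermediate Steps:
$B{\left(O \right)} = 1$
$G{\left(U \right)} = \frac{1}{U}$ ($G{\left(U \right)} = 1 \frac{1}{U} = \frac{1}{U}$)
$E{\left(L \right)} = \frac{L + \frac{1}{L}}{2 L}$ ($E{\left(L \right)} = \frac{L + \frac{1}{L}}{L + L} = \frac{L + \frac{1}{L}}{2 L}$)
$y{\left(H \right)} = 2 H^{2}$ ($y{\left(H \right)} = H 2 H = 2 H^{2}$)
$E{\left(-4 \right)} y{\left(-7 \right)} = \frac{1 + \left(-4\right)^{2}}{2 \cdot 16} \cdot 2 \left(-7\right)^{2} = \frac{1}{2} \cdot \frac{1}{16} \left(1 + 16\right) 2 \cdot 49 = \frac{1}{2} \cdot \frac{1}{16} \cdot 17 \cdot 98 = \frac{17}{32} \cdot 98 = \frac{833}{16}$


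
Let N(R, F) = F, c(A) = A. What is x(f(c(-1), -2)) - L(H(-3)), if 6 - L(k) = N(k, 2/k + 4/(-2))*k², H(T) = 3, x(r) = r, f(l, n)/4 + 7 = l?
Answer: -50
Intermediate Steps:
f(l, n) = -28 + 4*l
L(k) = 6 - k²*(-2 + 2/k) (L(k) = 6 - (2/k + 4/(-2))*k² = 6 - (2/k + 4*(-½))*k² = 6 - (2/k - 2)*k² = 6 - (-2 + 2/k)*k² = 6 - k²*(-2 + 2/k))
x(f(c(-1), -2)) - L(H(-3)) = (-28 + 4*(-1)) - (6 + 2*3*(-1 + 3)) = (-28 - 4) - (6 + 2*3*2) = -32 - (6 + 12) = -32 - 1*18 = -32 - 18 = -50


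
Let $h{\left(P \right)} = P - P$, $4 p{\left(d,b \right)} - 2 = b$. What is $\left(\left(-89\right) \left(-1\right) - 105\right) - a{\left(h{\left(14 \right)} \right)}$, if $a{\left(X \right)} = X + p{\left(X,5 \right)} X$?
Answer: $-16$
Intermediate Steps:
$p{\left(d,b \right)} = \frac{1}{2} + \frac{b}{4}$
$h{\left(P \right)} = 0$
$a{\left(X \right)} = \frac{11 X}{4}$ ($a{\left(X \right)} = X + \left(\frac{1}{2} + \frac{1}{4} \cdot 5\right) X = X + \left(\frac{1}{2} + \frac{5}{4}\right) X = X + \frac{7 X}{4} = \frac{11 X}{4}$)
$\left(\left(-89\right) \left(-1\right) - 105\right) - a{\left(h{\left(14 \right)} \right)} = \left(\left(-89\right) \left(-1\right) - 105\right) - \frac{11}{4} \cdot 0 = \left(89 - 105\right) - 0 = -16 + 0 = -16$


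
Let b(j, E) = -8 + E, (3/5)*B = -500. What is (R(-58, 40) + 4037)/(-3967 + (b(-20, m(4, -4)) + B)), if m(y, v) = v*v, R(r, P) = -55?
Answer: -1086/1307 ≈ -0.83091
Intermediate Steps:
B = -2500/3 (B = (5/3)*(-500) = -2500/3 ≈ -833.33)
m(y, v) = v²
(R(-58, 40) + 4037)/(-3967 + (b(-20, m(4, -4)) + B)) = (-55 + 4037)/(-3967 + ((-8 + (-4)²) - 2500/3)) = 3982/(-3967 + ((-8 + 16) - 2500/3)) = 3982/(-3967 + (8 - 2500/3)) = 3982/(-3967 - 2476/3) = 3982/(-14377/3) = 3982*(-3/14377) = -1086/1307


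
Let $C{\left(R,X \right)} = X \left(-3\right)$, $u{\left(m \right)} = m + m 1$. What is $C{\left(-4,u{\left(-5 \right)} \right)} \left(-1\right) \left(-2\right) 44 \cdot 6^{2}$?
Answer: $95040$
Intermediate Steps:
$u{\left(m \right)} = 2 m$ ($u{\left(m \right)} = m + m = 2 m$)
$C{\left(R,X \right)} = - 3 X$
$C{\left(-4,u{\left(-5 \right)} \right)} \left(-1\right) \left(-2\right) 44 \cdot 6^{2} = - 3 \cdot 2 \left(-5\right) \left(-1\right) \left(-2\right) 44 \cdot 6^{2} = \left(-3\right) \left(-10\right) \left(-1\right) \left(-2\right) 44 \cdot 36 = 30 \left(-1\right) \left(-2\right) 44 \cdot 36 = \left(-30\right) \left(-2\right) 44 \cdot 36 = 60 \cdot 44 \cdot 36 = 2640 \cdot 36 = 95040$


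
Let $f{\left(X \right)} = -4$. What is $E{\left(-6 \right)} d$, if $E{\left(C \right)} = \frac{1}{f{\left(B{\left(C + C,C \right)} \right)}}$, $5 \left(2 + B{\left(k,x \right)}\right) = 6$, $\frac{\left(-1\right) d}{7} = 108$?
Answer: $189$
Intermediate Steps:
$d = -756$ ($d = \left(-7\right) 108 = -756$)
$B{\left(k,x \right)} = - \frac{4}{5}$ ($B{\left(k,x \right)} = -2 + \frac{1}{5} \cdot 6 = -2 + \frac{6}{5} = - \frac{4}{5}$)
$E{\left(C \right)} = - \frac{1}{4}$ ($E{\left(C \right)} = \frac{1}{-4} = - \frac{1}{4}$)
$E{\left(-6 \right)} d = \left(- \frac{1}{4}\right) \left(-756\right) = 189$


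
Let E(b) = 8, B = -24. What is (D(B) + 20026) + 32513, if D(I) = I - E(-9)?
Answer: 52507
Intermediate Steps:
D(I) = -8 + I (D(I) = I - 1*8 = I - 8 = -8 + I)
(D(B) + 20026) + 32513 = ((-8 - 24) + 20026) + 32513 = (-32 + 20026) + 32513 = 19994 + 32513 = 52507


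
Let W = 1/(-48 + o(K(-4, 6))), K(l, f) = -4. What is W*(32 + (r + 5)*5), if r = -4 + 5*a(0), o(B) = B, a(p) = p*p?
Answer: -37/52 ≈ -0.71154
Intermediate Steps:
a(p) = p²
r = -4 (r = -4 + 5*0² = -4 + 5*0 = -4 + 0 = -4)
W = -1/52 (W = 1/(-48 - 4) = 1/(-52) = -1/52 ≈ -0.019231)
W*(32 + (r + 5)*5) = -(32 + (-4 + 5)*5)/52 = -(32 + 1*5)/52 = -(32 + 5)/52 = -1/52*37 = -37/52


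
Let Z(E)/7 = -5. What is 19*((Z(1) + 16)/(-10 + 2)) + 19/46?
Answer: 8379/184 ≈ 45.538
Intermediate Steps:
Z(E) = -35 (Z(E) = 7*(-5) = -35)
19*((Z(1) + 16)/(-10 + 2)) + 19/46 = 19*((-35 + 16)/(-10 + 2)) + 19/46 = 19*(-19/(-8)) + 19*(1/46) = 19*(-19*(-⅛)) + 19/46 = 19*(19/8) + 19/46 = 361/8 + 19/46 = 8379/184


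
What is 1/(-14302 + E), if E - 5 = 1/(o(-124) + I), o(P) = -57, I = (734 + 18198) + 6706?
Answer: -25581/365731556 ≈ -6.9945e-5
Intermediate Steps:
I = 25638 (I = 18932 + 6706 = 25638)
E = 127906/25581 (E = 5 + 1/(-57 + 25638) = 5 + 1/25581 = 127906/25581 ≈ 5.0000)
1/(-14302 + E) = 1/(-14302 + 127906/25581) = 1/(-365731556/25581) = -25581/365731556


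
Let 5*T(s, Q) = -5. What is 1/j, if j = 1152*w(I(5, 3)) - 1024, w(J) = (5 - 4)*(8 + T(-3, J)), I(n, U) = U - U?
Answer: 1/7040 ≈ 0.00014205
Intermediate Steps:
I(n, U) = 0
T(s, Q) = -1 (T(s, Q) = (⅕)*(-5) = -1)
w(J) = 7 (w(J) = (5 - 4)*(8 - 1) = 1*7 = 7)
j = 7040 (j = 1152*7 - 1024 = 8064 - 1024 = 7040)
1/j = 1/7040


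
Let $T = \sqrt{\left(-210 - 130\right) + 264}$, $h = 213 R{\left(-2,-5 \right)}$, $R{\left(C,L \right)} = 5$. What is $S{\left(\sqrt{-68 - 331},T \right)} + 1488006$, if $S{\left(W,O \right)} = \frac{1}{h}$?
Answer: $\frac{1584726391}{1065} \approx 1.488 \cdot 10^{6}$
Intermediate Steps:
$h = 1065$ ($h = 213 \cdot 5 = 1065$)
$T = 2 i \sqrt{19}$ ($T = \sqrt{\left(-210 - 130\right) + 264} = \sqrt{-340 + 264} = \sqrt{-76} = 2 i \sqrt{19} \approx 8.7178 i$)
$S{\left(W,O \right)} = \frac{1}{1065}$
$S{\left(\sqrt{-68 - 331},T \right)} + 1488006 = \frac{1}{1065} + 1488006 = \frac{1584726391}{1065}$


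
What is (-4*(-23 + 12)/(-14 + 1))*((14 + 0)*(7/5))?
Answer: -4312/65 ≈ -66.339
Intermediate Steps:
(-4*(-23 + 12)/(-14 + 1))*((14 + 0)*(7/5)) = (-(-44)/(-13))*(14*(7*(⅕))) = (-(-44)*(-1)/13)*(14*(7/5)) = -4*11/13*(98/5) = -44/13*98/5 = -4312/65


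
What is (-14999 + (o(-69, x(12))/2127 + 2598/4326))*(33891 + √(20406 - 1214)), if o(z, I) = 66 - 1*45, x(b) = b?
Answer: -259842695795397/511189 - 15334023534*√4798/511189 ≈ -5.1039e+8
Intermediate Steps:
o(z, I) = 21 (o(z, I) = 66 - 45 = 21)
(-14999 + (o(-69, x(12))/2127 + 2598/4326))*(33891 + √(20406 - 1214)) = (-14999 + (21/2127 + 2598/4326))*(33891 + √(20406 - 1214)) = (-14999 + (21*(1/2127) + 2598*(1/4326)))*(33891 + √19192) = (-14999 + (7/709 + 433/721))*(33891 + 2*√4798) = (-14999 + 312044/511189)*(33891 + 2*√4798) = -7667011767*(33891 + 2*√4798)/511189 = -259842695795397/511189 - 15334023534*√4798/511189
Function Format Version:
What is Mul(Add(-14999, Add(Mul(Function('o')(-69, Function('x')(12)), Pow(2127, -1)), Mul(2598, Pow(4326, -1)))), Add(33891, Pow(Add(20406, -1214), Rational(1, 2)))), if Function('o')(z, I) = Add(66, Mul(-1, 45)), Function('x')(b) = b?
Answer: Add(Rational(-259842695795397, 511189), Mul(Rational(-15334023534, 511189), Pow(4798, Rational(1, 2)))) ≈ -5.1039e+8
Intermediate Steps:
Function('o')(z, I) = 21 (Function('o')(z, I) = Add(66, -45) = 21)
Mul(Add(-14999, Add(Mul(Function('o')(-69, Function('x')(12)), Pow(2127, -1)), Mul(2598, Pow(4326, -1)))), Add(33891, Pow(Add(20406, -1214), Rational(1, 2)))) = Mul(Add(-14999, Add(Mul(21, Pow(2127, -1)), Mul(2598, Pow(4326, -1)))), Add(33891, Pow(Add(20406, -1214), Rational(1, 2)))) = Mul(Add(-14999, Add(Mul(21, Rational(1, 2127)), Mul(2598, Rational(1, 4326)))), Add(33891, Pow(19192, Rational(1, 2)))) = Mul(Add(-14999, Add(Rational(7, 709), Rational(433, 721))), Add(33891, Mul(2, Pow(4798, Rational(1, 2))))) = Mul(Add(-14999, Rational(312044, 511189)), Add(33891, Mul(2, Pow(4798, Rational(1, 2))))) = Mul(Rational(-7667011767, 511189), Add(33891, Mul(2, Pow(4798, Rational(1, 2))))) = Add(Rational(-259842695795397, 511189), Mul(Rational(-15334023534, 511189), Pow(4798, Rational(1, 2))))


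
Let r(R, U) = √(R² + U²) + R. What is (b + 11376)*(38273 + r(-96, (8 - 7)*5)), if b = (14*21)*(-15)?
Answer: 265940982 + 6966*√9241 ≈ 2.6661e+8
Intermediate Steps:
r(R, U) = R + √(R² + U²)
b = -4410 (b = 294*(-15) = -4410)
(b + 11376)*(38273 + r(-96, (8 - 7)*5)) = (-4410 + 11376)*(38273 + (-96 + √((-96)² + ((8 - 7)*5)²))) = 6966*(38273 + (-96 + √(9216 + (1*5)²))) = 6966*(38273 + (-96 + √(9216 + 5²))) = 6966*(38273 + (-96 + √(9216 + 25))) = 6966*(38273 + (-96 + √9241)) = 6966*(38177 + √9241) = 265940982 + 6966*√9241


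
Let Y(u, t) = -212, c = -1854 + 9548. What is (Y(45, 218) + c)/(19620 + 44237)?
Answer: 7482/63857 ≈ 0.11717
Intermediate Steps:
c = 7694
(Y(45, 218) + c)/(19620 + 44237) = (-212 + 7694)/(19620 + 44237) = 7482/63857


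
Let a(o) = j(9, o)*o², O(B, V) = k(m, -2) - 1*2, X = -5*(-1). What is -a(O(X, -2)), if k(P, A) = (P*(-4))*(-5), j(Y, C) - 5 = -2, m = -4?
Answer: -20172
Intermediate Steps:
j(Y, C) = 3 (j(Y, C) = 5 - 2 = 3)
k(P, A) = 20*P (k(P, A) = -4*P*(-5) = 20*P)
X = 5
O(B, V) = -82 (O(B, V) = 20*(-4) - 1*2 = -80 - 2 = -82)
a(o) = 3*o²
-a(O(X, -2)) = -3*(-82)² = -3*6724 = -1*20172 = -20172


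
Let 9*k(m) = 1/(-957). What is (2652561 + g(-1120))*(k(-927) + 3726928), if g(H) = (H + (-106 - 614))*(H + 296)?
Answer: 4614347336525387/297 ≈ 1.5537e+13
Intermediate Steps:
k(m) = -1/8613 (k(m) = (⅑)/(-957) = (⅑)*(-1/957) = -1/8613)
g(H) = (-720 + H)*(296 + H) (g(H) = (H - 720)*(296 + H) = (-720 + H)*(296 + H))
(2652561 + g(-1120))*(k(-927) + 3726928) = (2652561 + (-213120 + (-1120)² - 424*(-1120)))*(-1/8613 + 3726928) = (2652561 + (-213120 + 1254400 + 474880))*(32100030863/8613) = (2652561 + 1516160)*(32100030863/8613) = 4168721*(32100030863/8613) = 4614347336525387/297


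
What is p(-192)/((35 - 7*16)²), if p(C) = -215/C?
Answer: 215/1138368 ≈ 0.00018887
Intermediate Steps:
p(-192)/((35 - 7*16)²) = (-215/(-192))/((35 - 7*16)²) = (-215*(-1/192))/((35 - 112)²) = 215/(192*((-77)²)) = (215/192)/5929 = (215/192)*(1/5929) = 215/1138368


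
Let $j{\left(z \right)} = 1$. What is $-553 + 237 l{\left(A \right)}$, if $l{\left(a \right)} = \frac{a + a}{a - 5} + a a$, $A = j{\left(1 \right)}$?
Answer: $- \frac{869}{2} \approx -434.5$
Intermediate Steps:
$A = 1$
$l{\left(a \right)} = a^{2} + \frac{2 a}{-5 + a}$ ($l{\left(a \right)} = \frac{2 a}{-5 + a} + a^{2} = a^{2} + \frac{2 a}{-5 + a}$)
$-553 + 237 l{\left(A \right)} = -553 + 237 \cdot 1 \frac{1}{-5 + 1} \left(2 + 1^{2} - 5\right) = -553 + 237 \cdot 1 \frac{1}{-4} \left(2 + 1 - 5\right) = -553 + 237 \cdot 1 \left(- \frac{1}{4}\right) \left(-2\right) = -553 + 237 \cdot \frac{1}{2} = -553 + \frac{237}{2} = - \frac{869}{2}$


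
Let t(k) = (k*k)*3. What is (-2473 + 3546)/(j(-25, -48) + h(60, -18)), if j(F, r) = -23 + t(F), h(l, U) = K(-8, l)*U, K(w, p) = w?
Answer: 1073/1996 ≈ 0.53757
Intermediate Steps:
t(k) = 3*k**2 (t(k) = k**2*3 = 3*k**2)
h(l, U) = -8*U
j(F, r) = -23 + 3*F**2
(-2473 + 3546)/(j(-25, -48) + h(60, -18)) = (-2473 + 3546)/((-23 + 3*(-25)**2) - 8*(-18)) = 1073/((-23 + 3*625) + 144) = 1073/((-23 + 1875) + 144) = 1073/(1852 + 144) = 1073/1996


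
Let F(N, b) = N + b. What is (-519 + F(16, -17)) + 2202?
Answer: 1682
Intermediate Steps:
(-519 + F(16, -17)) + 2202 = (-519 + (16 - 17)) + 2202 = (-519 - 1) + 2202 = -520 + 2202 = 1682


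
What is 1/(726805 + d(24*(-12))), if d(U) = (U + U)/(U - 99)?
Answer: 43/31252679 ≈ 1.3759e-6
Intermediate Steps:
d(U) = 2*U/(-99 + U) (d(U) = (2*U)/(-99 + U) = 2*U/(-99 + U))
1/(726805 + d(24*(-12))) = 1/(726805 + 2*(24*(-12))/(-99 + 24*(-12))) = 1/(726805 + 2*(-288)/(-99 - 288)) = 1/(726805 + 2*(-288)/(-387)) = 1/(726805 + 2*(-288)*(-1/387)) = 1/(726805 + 64/43) = 1/(31252679/43) = 43/31252679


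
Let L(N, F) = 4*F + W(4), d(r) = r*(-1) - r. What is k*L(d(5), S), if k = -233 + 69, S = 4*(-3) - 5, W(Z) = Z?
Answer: 10496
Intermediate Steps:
S = -17 (S = -12 - 5 = -17)
k = -164
d(r) = -2*r (d(r) = -r - r = -2*r)
L(N, F) = 4 + 4*F (L(N, F) = 4*F + 4 = 4 + 4*F)
k*L(d(5), S) = -164*(4 + 4*(-17)) = -164*(4 - 68) = -164*(-64) = 10496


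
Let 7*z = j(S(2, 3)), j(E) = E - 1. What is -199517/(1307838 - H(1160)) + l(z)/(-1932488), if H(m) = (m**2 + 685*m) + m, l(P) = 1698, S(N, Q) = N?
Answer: 96037221985/402692815684 ≈ 0.23849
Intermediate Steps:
j(E) = -1 + E
z = 1/7 (z = (-1 + 2)/7 = (1/7)*1 = 1/7 ≈ 0.14286)
H(m) = m**2 + 686*m
-199517/(1307838 - H(1160)) + l(z)/(-1932488) = -199517/(1307838 - 1160*(686 + 1160)) + 1698/(-1932488) = -199517/(1307838 - 1160*1846) + 1698*(-1/1932488) = -199517/(1307838 - 1*2141360) - 849/966244 = -199517/(1307838 - 2141360) - 849/966244 = -199517/(-833522) - 849/966244 = -199517*(-1/833522) - 849/966244 = 199517/833522 - 849/966244 = 96037221985/402692815684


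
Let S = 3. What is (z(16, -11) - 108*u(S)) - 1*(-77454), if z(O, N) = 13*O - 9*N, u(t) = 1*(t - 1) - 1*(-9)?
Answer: 76573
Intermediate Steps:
u(t) = 8 + t (u(t) = 1*(-1 + t) + 9 = (-1 + t) + 9 = 8 + t)
z(O, N) = -9*N + 13*O
(z(16, -11) - 108*u(S)) - 1*(-77454) = ((-9*(-11) + 13*16) - 108*(8 + 3)) - 1*(-77454) = ((99 + 208) - 108*11) + 77454 = (307 - 1188) + 77454 = -881 + 77454 = 76573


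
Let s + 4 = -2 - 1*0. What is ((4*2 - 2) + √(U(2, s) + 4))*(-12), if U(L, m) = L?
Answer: -72 - 12*√6 ≈ -101.39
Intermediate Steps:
s = -6 (s = -4 + (-2 - 1*0) = -4 + (-2 + 0) = -4 - 2 = -6)
((4*2 - 2) + √(U(2, s) + 4))*(-12) = ((4*2 - 2) + √(2 + 4))*(-12) = ((8 - 2) + √6)*(-12) = (6 + √6)*(-12) = -72 - 12*√6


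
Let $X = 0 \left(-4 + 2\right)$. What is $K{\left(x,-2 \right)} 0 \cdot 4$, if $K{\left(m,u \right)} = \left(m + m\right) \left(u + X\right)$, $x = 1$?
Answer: $0$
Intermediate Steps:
$X = 0$ ($X = 0 \left(-2\right) = 0$)
$K{\left(m,u \right)} = 2 m u$ ($K{\left(m,u \right)} = \left(m + m\right) \left(u + 0\right) = 2 m u$)
$K{\left(x,-2 \right)} 0 \cdot 4 = 2 \cdot 1 \left(-2\right) 0 \cdot 4 = \left(-4\right) 0 \cdot 4 = 0 \cdot 4 = 0$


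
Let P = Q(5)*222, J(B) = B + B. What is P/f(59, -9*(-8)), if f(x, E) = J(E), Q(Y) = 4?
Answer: 37/6 ≈ 6.1667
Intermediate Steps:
J(B) = 2*B
f(x, E) = 2*E
P = 888 (P = 4*222 = 888)
P/f(59, -9*(-8)) = 888/((2*(-9*(-8)))) = 888/((2*72)) = 888/144 = 888*(1/144) = 37/6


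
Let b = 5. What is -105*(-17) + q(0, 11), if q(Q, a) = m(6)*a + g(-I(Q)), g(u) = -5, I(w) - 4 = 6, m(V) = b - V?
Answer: 1769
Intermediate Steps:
m(V) = 5 - V
I(w) = 10 (I(w) = 4 + 6 = 10)
q(Q, a) = -5 - a (q(Q, a) = (5 - 1*6)*a - 5 = (5 - 6)*a - 5 = -a - 5 = -5 - a)
-105*(-17) + q(0, 11) = -105*(-17) + (-5 - 1*11) = 1785 + (-5 - 11) = 1785 - 16 = 1769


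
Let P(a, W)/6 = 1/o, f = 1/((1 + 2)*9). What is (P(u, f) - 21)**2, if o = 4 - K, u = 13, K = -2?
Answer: 400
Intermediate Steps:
f = 1/27 (f = (1/9)/3 = (1/3)*(1/9) = 1/27 ≈ 0.037037)
o = 6 (o = 4 - 1*(-2) = 4 + 2 = 6)
P(a, W) = 1 (P(a, W) = 6/6 = 6*(1/6) = 1)
(P(u, f) - 21)**2 = (1 - 21)**2 = (-20)**2 = 400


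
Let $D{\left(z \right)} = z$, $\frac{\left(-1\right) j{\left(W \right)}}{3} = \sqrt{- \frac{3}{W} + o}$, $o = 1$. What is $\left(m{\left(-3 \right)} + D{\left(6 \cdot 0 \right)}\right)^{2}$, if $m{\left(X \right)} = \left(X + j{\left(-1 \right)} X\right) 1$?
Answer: $225$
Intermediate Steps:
$j{\left(W \right)} = - 3 \sqrt{1 - \frac{3}{W}}$ ($j{\left(W \right)} = - 3 \sqrt{- \frac{3}{W} + 1} = - 3 \sqrt{1 - \frac{3}{W}}$)
$m{\left(X \right)} = - 5 X$ ($m{\left(X \right)} = \left(X + - 3 \sqrt{\frac{-3 - 1}{-1}} X\right) 1 = \left(X + - 3 \sqrt{\left(-1\right) \left(-4\right)} X\right) 1 = \left(X + - 3 \sqrt{4} X\right) 1 = \left(X + \left(-3\right) 2 X\right) 1 = \left(X - 6 X\right) 1 = - 5 X 1 = - 5 X$)
$\left(m{\left(-3 \right)} + D{\left(6 \cdot 0 \right)}\right)^{2} = \left(\left(-5\right) \left(-3\right) + 6 \cdot 0\right)^{2} = \left(15 + 0\right)^{2} = 15^{2} = 225$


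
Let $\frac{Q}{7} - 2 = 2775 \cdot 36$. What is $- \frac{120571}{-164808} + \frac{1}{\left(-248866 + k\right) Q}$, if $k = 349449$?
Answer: $\frac{605775402410015}{828031885929864} \approx 0.73158$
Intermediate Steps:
$Q = 699314$ ($Q = 14 + 7 \cdot 2775 \cdot 36 = 14 + 7 \cdot 99900 = 14 + 699300 = 699314$)
$- \frac{120571}{-164808} + \frac{1}{\left(-248866 + k\right) Q} = - \frac{120571}{-164808} + \frac{1}{\left(-248866 + 349449\right) 699314} = \left(-120571\right) \left(- \frac{1}{164808}\right) + \frac{1}{100583} \cdot \frac{1}{699314} = \frac{120571}{164808} + \frac{1}{100583} \cdot \frac{1}{699314} = \frac{120571}{164808} + \frac{1}{70339100062} = \frac{605775402410015}{828031885929864}$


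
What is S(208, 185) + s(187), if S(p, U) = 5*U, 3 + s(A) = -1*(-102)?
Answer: 1024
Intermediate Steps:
s(A) = 99 (s(A) = -3 - 1*(-102) = -3 + 102 = 99)
S(208, 185) + s(187) = 5*185 + 99 = 925 + 99 = 1024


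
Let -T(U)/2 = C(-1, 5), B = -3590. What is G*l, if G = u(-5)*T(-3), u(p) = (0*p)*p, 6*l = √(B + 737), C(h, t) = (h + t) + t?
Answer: 0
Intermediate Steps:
C(h, t) = h + 2*t
l = I*√317/2 (l = √(-3590 + 737)/6 = √(-2853)/6 = (3*I*√317)/6 = I*√317/2 ≈ 8.9023*I)
u(p) = 0 (u(p) = 0*p = 0)
T(U) = -18 (T(U) = -2*(-1 + 2*5) = -2*(-1 + 10) = -2*9 = -18)
G = 0 (G = 0*(-18) = 0)
G*l = 0*(I*√317/2) = 0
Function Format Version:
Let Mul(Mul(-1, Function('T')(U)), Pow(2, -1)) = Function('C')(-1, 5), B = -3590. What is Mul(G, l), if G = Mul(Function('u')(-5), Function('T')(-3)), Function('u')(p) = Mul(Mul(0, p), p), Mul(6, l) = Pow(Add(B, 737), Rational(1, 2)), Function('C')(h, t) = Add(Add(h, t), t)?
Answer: 0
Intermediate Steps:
Function('C')(h, t) = Add(h, Mul(2, t))
l = Mul(Rational(1, 2), I, Pow(317, Rational(1, 2))) (l = Mul(Rational(1, 6), Pow(Add(-3590, 737), Rational(1, 2))) = Mul(Rational(1, 6), Pow(-2853, Rational(1, 2))) = Mul(Rational(1, 6), Mul(3, I, Pow(317, Rational(1, 2)))) = Mul(Rational(1, 2), I, Pow(317, Rational(1, 2))) ≈ Mul(8.9023, I))
Function('u')(p) = 0 (Function('u')(p) = Mul(0, p) = 0)
Function('T')(U) = -18 (Function('T')(U) = Mul(-2, Add(-1, Mul(2, 5))) = Mul(-2, Add(-1, 10)) = Mul(-2, 9) = -18)
G = 0 (G = Mul(0, -18) = 0)
Mul(G, l) = Mul(0, Mul(Rational(1, 2), I, Pow(317, Rational(1, 2)))) = 0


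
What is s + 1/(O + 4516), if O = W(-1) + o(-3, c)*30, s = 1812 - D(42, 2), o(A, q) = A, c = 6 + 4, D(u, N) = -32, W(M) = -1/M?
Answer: 8163389/4427 ≈ 1844.0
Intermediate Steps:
c = 10
s = 1844 (s = 1812 - 1*(-32) = 1812 + 32 = 1844)
O = -89 (O = -1/(-1) - 3*30 = -1*(-1) - 90 = 1 - 90 = -89)
s + 1/(O + 4516) = 1844 + 1/(-89 + 4516) = 1844 + 1/4427 = 8163389/4427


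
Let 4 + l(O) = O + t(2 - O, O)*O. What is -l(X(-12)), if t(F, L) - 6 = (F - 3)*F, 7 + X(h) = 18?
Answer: -1261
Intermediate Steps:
X(h) = 11 (X(h) = -7 + 18 = 11)
t(F, L) = 6 + F*(-3 + F) (t(F, L) = 6 + (F - 3)*F = 6 + (-3 + F)*F = 6 + F*(-3 + F))
l(O) = -4 + O + O*((2 - O)² + 3*O) (l(O) = -4 + (O + (6 + (2 - O)² - 3*(2 - O))*O) = -4 + (O + (6 + (2 - O)² + (-6 + 3*O))*O) = -4 + (O + ((2 - O)² + 3*O)*O) = -4 + (O + O*((2 - O)² + 3*O)) = -4 + O + O*((2 - O)² + 3*O))
-l(X(-12)) = -(-4 + 11³ - 1*11² + 5*11) = -(-4 + 1331 - 1*121 + 55) = -(-4 + 1331 - 121 + 55) = -1*1261 = -1261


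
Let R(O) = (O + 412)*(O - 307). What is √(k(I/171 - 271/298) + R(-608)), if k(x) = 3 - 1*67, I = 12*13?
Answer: 2*√44819 ≈ 423.41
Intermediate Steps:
R(O) = (-307 + O)*(412 + O) (R(O) = (412 + O)*(-307 + O) = (-307 + O)*(412 + O))
I = 156
k(x) = -64 (k(x) = 3 - 67 = -64)
√(k(I/171 - 271/298) + R(-608)) = √(-64 + (-126484 + (-608)² + 105*(-608))) = √(-64 + (-126484 + 369664 - 63840)) = √(-64 + 179340) = √179276 = 2*√44819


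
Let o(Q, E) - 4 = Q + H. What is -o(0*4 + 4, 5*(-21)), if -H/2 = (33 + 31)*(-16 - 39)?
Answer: -7048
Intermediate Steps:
H = 7040 (H = -2*(33 + 31)*(-16 - 39) = -128*(-55) = -2*(-3520) = 7040)
o(Q, E) = 7044 + Q (o(Q, E) = 4 + (Q + 7040) = 4 + (7040 + Q) = 7044 + Q)
-o(0*4 + 4, 5*(-21)) = -(7044 + (0*4 + 4)) = -(7044 + (0 + 4)) = -(7044 + 4) = -1*7048 = -7048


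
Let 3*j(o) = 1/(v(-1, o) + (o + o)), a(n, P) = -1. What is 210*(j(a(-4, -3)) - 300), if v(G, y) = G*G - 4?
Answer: -63014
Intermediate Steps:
v(G, y) = -4 + G² (v(G, y) = G² - 4 = -4 + G²)
j(o) = 1/(3*(-3 + 2*o)) (j(o) = 1/(3*((-4 + (-1)²) + (o + o))) = 1/(3*((-4 + 1) + 2*o)) = 1/(3*(-3 + 2*o)))
210*(j(a(-4, -3)) - 300) = 210*(1/(3*(-3 + 2*(-1))) - 300) = 210*(1/(3*(-3 - 2)) - 300) = 210*((⅓)/(-5) - 300) = 210*((⅓)*(-⅕) - 300) = 210*(-1/15 - 300) = 210*(-4501/15) = -63014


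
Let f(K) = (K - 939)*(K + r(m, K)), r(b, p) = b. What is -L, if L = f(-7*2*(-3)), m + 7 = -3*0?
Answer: 31395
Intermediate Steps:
m = -7 (m = -7 - 3*0 = -7 + 0 = -7)
f(K) = (-939 + K)*(-7 + K) (f(K) = (K - 939)*(K - 7) = (-939 + K)*(-7 + K))
L = -31395 (L = 6573 + (-7*2*(-3))**2 - 946*(-7*2)*(-3) = 6573 + (-14*(-3))**2 - (-13244)*(-3) = 6573 + 42**2 - 946*42 = 6573 + 1764 - 39732 = -31395)
-L = -1*(-31395) = 31395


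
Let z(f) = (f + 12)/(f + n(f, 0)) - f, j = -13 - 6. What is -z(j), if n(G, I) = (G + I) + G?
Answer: -1090/57 ≈ -19.123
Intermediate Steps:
n(G, I) = I + 2*G
j = -19
z(f) = -f + (12 + f)/(3*f) (z(f) = (f + 12)/(f + (0 + 2*f)) - f = (12 + f)/(f + 2*f) - f = (12 + f)/((3*f)) - f = (12 + f)*(1/(3*f)) - f = (12 + f)/(3*f) - f = -f + (12 + f)/(3*f))
-z(j) = -(⅓ - 1*(-19) + 4/(-19)) = -(⅓ + 19 + 4*(-1/19)) = -(⅓ + 19 - 4/19) = -1*1090/57 = -1090/57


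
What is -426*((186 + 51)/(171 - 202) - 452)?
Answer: 6070074/31 ≈ 1.9581e+5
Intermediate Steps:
-426*((186 + 51)/(171 - 202) - 452) = -426*(237/(-31) - 452) = -426*(237*(-1/31) - 452) = -426*(-237/31 - 452) = -426*(-14249/31) = 6070074/31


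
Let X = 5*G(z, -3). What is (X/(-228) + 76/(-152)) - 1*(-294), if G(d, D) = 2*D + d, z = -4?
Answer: 16742/57 ≈ 293.72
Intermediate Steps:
G(d, D) = d + 2*D
X = -50 (X = 5*(-4 + 2*(-3)) = 5*(-4 - 6) = 5*(-10) = -50)
(X/(-228) + 76/(-152)) - 1*(-294) = (-50/(-228) + 76/(-152)) - 1*(-294) = (-50*(-1/228) + 76*(-1/152)) + 294 = (25/114 - 1/2) + 294 = -16/57 + 294 = 16742/57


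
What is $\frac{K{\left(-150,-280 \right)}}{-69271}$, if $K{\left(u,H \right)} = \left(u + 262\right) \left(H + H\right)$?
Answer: $\frac{62720}{69271} \approx 0.90543$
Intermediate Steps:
$K{\left(u,H \right)} = 2 H \left(262 + u\right)$ ($K{\left(u,H \right)} = \left(262 + u\right) 2 H = 2 H \left(262 + u\right)$)
$\frac{K{\left(-150,-280 \right)}}{-69271} = \frac{2 \left(-280\right) \left(262 - 150\right)}{-69271} = 2 \left(-280\right) 112 \left(- \frac{1}{69271}\right) = \left(-62720\right) \left(- \frac{1}{69271}\right) = \frac{62720}{69271}$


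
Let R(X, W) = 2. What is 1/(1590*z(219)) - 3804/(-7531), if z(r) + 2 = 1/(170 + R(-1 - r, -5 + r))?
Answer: 1036646074/2053590735 ≈ 0.50480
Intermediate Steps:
z(r) = -343/172 (z(r) = -2 + 1/(170 + 2) = -2 + 1/172 = -343/172)
1/(1590*z(219)) - 3804/(-7531) = 1/(1590*(-343/172)) - 3804/(-7531) = (1/1590)*(-172/343) - 3804*(-1/7531) = -86/272685 + 3804/7531 = 1036646074/2053590735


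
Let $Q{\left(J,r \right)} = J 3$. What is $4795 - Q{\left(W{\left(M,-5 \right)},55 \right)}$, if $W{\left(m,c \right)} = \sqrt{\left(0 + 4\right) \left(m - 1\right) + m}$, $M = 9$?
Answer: $4795 - 3 \sqrt{41} \approx 4775.8$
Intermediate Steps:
$W{\left(m,c \right)} = \sqrt{-4 + 5 m}$ ($W{\left(m,c \right)} = \sqrt{4 \left(-1 + m\right) + m} = \sqrt{\left(-4 + 4 m\right) + m} = \sqrt{-4 + 5 m}$)
$Q{\left(J,r \right)} = 3 J$
$4795 - Q{\left(W{\left(M,-5 \right)},55 \right)} = 4795 - 3 \sqrt{-4 + 5 \cdot 9} = 4795 - 3 \sqrt{-4 + 45} = 4795 - 3 \sqrt{41}$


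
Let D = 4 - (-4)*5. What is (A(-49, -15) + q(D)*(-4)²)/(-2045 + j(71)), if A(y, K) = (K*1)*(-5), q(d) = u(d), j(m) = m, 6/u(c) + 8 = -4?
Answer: -67/1974 ≈ -0.033941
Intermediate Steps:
u(c) = -½ (u(c) = 6/(-8 - 4) = 6/(-12) = 6*(-1/12) = -½)
D = 24 (D = 4 - 1*(-20) = 4 + 20 = 24)
q(d) = -½
A(y, K) = -5*K (A(y, K) = K*(-5) = -5*K)
(A(-49, -15) + q(D)*(-4)²)/(-2045 + j(71)) = (-5*(-15) - ½*(-4)²)/(-2045 + 71) = (75 - ½*16)/(-1974) = (75 - 8)*(-1/1974) = 67*(-1/1974) = -67/1974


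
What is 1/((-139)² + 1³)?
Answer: 1/19322 ≈ 5.1754e-5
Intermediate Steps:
1/((-139)² + 1³) = 1/(19321 + 1) = 1/19322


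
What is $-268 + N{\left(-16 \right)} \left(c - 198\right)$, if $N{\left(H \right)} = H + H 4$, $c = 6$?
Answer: $15092$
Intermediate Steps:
$N{\left(H \right)} = 5 H$ ($N{\left(H \right)} = H + 4 H = 5 H$)
$-268 + N{\left(-16 \right)} \left(c - 198\right) = -268 + 5 \left(-16\right) \left(6 - 198\right) = -268 - 80 \left(6 - 198\right) = -268 - -15360 = -268 + 15360 = 15092$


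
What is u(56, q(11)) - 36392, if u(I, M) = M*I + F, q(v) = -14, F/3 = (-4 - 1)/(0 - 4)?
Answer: -148689/4 ≈ -37172.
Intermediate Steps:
F = 15/4 (F = 3*((-4 - 1)/(0 - 4)) = 3*(-5/(-4)) = 3*(-5*(-1/4)) = 3*(5/4) = 15/4 ≈ 3.7500)
u(I, M) = 15/4 + I*M (u(I, M) = M*I + 15/4 = I*M + 15/4 = 15/4 + I*M)
u(56, q(11)) - 36392 = (15/4 + 56*(-14)) - 36392 = (15/4 - 784) - 36392 = -3121/4 - 36392 = -148689/4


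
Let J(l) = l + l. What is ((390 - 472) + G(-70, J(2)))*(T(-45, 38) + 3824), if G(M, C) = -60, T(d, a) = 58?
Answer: -551244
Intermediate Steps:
J(l) = 2*l
((390 - 472) + G(-70, J(2)))*(T(-45, 38) + 3824) = ((390 - 472) - 60)*(58 + 3824) = (-82 - 60)*3882 = -142*3882 = -551244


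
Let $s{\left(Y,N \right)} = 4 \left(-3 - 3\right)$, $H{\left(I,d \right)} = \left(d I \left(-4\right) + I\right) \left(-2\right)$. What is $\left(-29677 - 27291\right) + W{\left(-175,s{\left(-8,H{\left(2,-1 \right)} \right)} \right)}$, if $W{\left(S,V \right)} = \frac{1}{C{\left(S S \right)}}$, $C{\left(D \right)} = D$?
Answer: $- \frac{1744644999}{30625} \approx -56968.0$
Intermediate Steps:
$H{\left(I,d \right)} = - 2 I + 8 I d$ ($H{\left(I,d \right)} = \left(I d \left(-4\right) + I\right) \left(-2\right) = \left(- 4 I d + I\right) \left(-2\right) = \left(I - 4 I d\right) \left(-2\right) = - 2 I + 8 I d$)
$s{\left(Y,N \right)} = -24$ ($s{\left(Y,N \right)} = 4 \left(-6\right) = -24$)
$W{\left(S,V \right)} = \frac{1}{S^{2}}$ ($W{\left(S,V \right)} = \frac{1}{S S} = \frac{1}{S^{2}}$)
$\left(-29677 - 27291\right) + W{\left(-175,s{\left(-8,H{\left(2,-1 \right)} \right)} \right)} = \left(-29677 - 27291\right) + \frac{1}{30625} = -56968 + \frac{1}{30625} = - \frac{1744644999}{30625}$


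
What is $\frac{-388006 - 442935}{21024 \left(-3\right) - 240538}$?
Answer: $\frac{830941}{303610} \approx 2.7369$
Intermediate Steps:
$\frac{-388006 - 442935}{21024 \left(-3\right) - 240538} = \frac{-388006 - 442935}{-63072 - 240538} = - \frac{830941}{-303610} = \left(-830941\right) \left(- \frac{1}{303610}\right) = \frac{830941}{303610}$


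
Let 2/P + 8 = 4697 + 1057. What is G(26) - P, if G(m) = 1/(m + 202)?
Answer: 2645/655044 ≈ 0.0040379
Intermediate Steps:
P = 1/2873 (P = 2/(-8 + (4697 + 1057)) = 2/(-8 + 5754) = 2/5746 = 2*(1/5746) = 1/2873 ≈ 0.00034807)
G(m) = 1/(202 + m)
G(26) - P = 1/(202 + 26) - 1*1/2873 = 1/228 - 1/2873 = 2645/655044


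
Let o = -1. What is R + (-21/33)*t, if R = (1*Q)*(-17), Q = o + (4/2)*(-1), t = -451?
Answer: 338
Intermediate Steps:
Q = -3 (Q = -1 + (4/2)*(-1) = -1 + (4*(½))*(-1) = -1 + 2*(-1) = -1 - 2 = -3)
R = 51 (R = (1*(-3))*(-17) = -3*(-17) = 51)
R + (-21/33)*t = 51 - 21/33*(-451) = 51 - 21*1/33*(-451) = 51 - 7/11*(-451) = 51 + 287 = 338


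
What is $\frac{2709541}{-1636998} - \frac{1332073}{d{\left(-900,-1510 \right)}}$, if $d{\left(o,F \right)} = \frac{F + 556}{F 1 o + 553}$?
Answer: $\frac{247053533913538679}{130141341} \approx 1.8983 \cdot 10^{9}$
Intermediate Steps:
$d{\left(o,F \right)} = \frac{556 + F}{553 + F o}$ ($d{\left(o,F \right)} = \frac{556 + F}{F o + 553} = \frac{556 + F}{553 + F o}$)
$\frac{2709541}{-1636998} - \frac{1332073}{d{\left(-900,-1510 \right)}} = \frac{2709541}{-1636998} - \frac{1332073}{\frac{1}{553 - -1359000} \left(556 - 1510\right)} = 2709541 \left(- \frac{1}{1636998}\right) - \frac{1332073}{\frac{1}{553 + 1359000} \left(-954\right)} = - \frac{2709541}{1636998} - \frac{1332073}{\frac{1}{1359553} \left(-954\right)} = - \frac{2709541}{1636998} - \frac{1332073}{- \frac{954}{1359553}} = - \frac{2709541}{1636998} - - \frac{1811023843369}{954} = - \frac{2709541}{1636998} + \frac{1811023843369}{954} = \frac{247053533913538679}{130141341}$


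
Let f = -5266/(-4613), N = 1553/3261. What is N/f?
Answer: 7163989/17172426 ≈ 0.41718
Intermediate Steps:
N = 1553/3261 (N = 1553*(1/3261) = 1553/3261 ≈ 0.47623)
f = 5266/4613 (f = -5266*(-1/4613) = 5266/4613 ≈ 1.1416)
N/f = 1553/(3261*(5266/4613)) = (1553/3261)*(4613/5266) = 7163989/17172426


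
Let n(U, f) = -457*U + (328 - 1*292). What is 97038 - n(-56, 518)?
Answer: 71410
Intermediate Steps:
n(U, f) = 36 - 457*U (n(U, f) = -457*U + (328 - 292) = -457*U + 36 = 36 - 457*U)
97038 - n(-56, 518) = 97038 - (36 - 457*(-56)) = 97038 - (36 + 25592) = 97038 - 1*25628 = 97038 - 25628 = 71410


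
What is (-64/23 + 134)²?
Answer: 9108324/529 ≈ 17218.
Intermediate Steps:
(-64/23 + 134)² = (3018/23)² = 9108324/529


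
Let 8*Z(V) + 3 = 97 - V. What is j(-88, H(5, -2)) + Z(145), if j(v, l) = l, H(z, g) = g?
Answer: -67/8 ≈ -8.3750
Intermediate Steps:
Z(V) = 47/4 - V/8 (Z(V) = -3/8 + (97 - V)/8 = -3/8 + (97/8 - V/8) = 47/4 - V/8)
j(-88, H(5, -2)) + Z(145) = -2 + (47/4 - ⅛*145) = -2 + (47/4 - 145/8) = -2 - 51/8 = -67/8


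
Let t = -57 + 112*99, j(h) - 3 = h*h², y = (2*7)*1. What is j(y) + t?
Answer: 13778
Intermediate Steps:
y = 14 (y = 14*1 = 14)
j(h) = 3 + h³ (j(h) = 3 + h*h² = 3 + h³)
t = 11031 (t = -57 + 11088 = 11031)
j(y) + t = (3 + 14³) + 11031 = (3 + 2744) + 11031 = 2747 + 11031 = 13778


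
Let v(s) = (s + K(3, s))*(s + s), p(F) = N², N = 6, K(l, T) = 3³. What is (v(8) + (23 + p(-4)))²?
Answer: 383161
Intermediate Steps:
K(l, T) = 27
p(F) = 36 (p(F) = 6² = 36)
v(s) = 2*s*(27 + s) (v(s) = (s + 27)*(s + s) = (27 + s)*(2*s) = 2*s*(27 + s))
(v(8) + (23 + p(-4)))² = (2*8*(27 + 8) + (23 + 36))² = (2*8*35 + 59)² = (560 + 59)² = 619² = 383161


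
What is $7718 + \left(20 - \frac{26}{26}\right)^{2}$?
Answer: $8079$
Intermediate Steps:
$7718 + \left(20 - \frac{26}{26}\right)^{2} = 7718 + \left(20 - 1\right)^{2} = 7718 + 19^{2} = 7718 + 361 = 8079$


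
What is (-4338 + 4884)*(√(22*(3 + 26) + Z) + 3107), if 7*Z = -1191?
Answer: 1696422 + 390*√917 ≈ 1.7082e+6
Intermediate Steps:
Z = -1191/7 (Z = (⅐)*(-1191) = -1191/7 ≈ -170.14)
(-4338 + 4884)*(√(22*(3 + 26) + Z) + 3107) = (-4338 + 4884)*(√(22*(3 + 26) - 1191/7) + 3107) = 546*(√(22*29 - 1191/7) + 3107) = 546*(√(638 - 1191/7) + 3107) = 546*(√(3275/7) + 3107) = 546*(5*√917/7 + 3107) = 546*(3107 + 5*√917/7) = 1696422 + 390*√917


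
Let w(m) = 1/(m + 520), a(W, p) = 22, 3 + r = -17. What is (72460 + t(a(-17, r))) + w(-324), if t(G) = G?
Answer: 14206473/196 ≈ 72482.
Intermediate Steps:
r = -20 (r = -3 - 17 = -20)
w(m) = 1/(520 + m)
(72460 + t(a(-17, r))) + w(-324) = (72460 + 22) + 1/(520 - 324) = 72482 + 1/196 = 14206473/196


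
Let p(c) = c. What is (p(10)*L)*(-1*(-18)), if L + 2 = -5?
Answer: -1260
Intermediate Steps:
L = -7 (L = -2 - 5 = -7)
(p(10)*L)*(-1*(-18)) = (10*(-7))*(-1*(-18)) = -70*18 = -1260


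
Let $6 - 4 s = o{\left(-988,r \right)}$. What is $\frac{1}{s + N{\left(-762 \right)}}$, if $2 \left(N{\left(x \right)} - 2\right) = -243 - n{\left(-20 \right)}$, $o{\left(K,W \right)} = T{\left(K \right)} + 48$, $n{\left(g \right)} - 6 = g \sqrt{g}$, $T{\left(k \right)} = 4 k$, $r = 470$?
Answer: $\frac{171}{146605} - \frac{4 i \sqrt{5}}{146605} \approx 0.0011664 - 6.1009 \cdot 10^{-5} i$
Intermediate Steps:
$n{\left(g \right)} = 6 + g^{\frac{3}{2}}$ ($n{\left(g \right)} = 6 + g \sqrt{g} = 6 + g^{\frac{3}{2}}$)
$o{\left(K,W \right)} = 48 + 4 K$ ($o{\left(K,W \right)} = 4 K + 48 = 48 + 4 K$)
$N{\left(x \right)} = - \frac{245}{2} + 20 i \sqrt{5}$ ($N{\left(x \right)} = 2 + \frac{-243 - \left(6 + \left(-20\right)^{\frac{3}{2}}\right)}{2} = 2 + \frac{-243 - \left(6 - 40 i \sqrt{5}\right)}{2} = 2 + \frac{-249 + 40 i \sqrt{5}}{2} = 2 - \left(\frac{249}{2} - 20 i \sqrt{5}\right) = - \frac{245}{2} + 20 i \sqrt{5}$)
$s = \frac{1955}{2}$ ($s = \frac{3}{2} - \frac{48 + 4 \left(-988\right)}{4} = \frac{3}{2} - \frac{48 - 3952}{4} = \frac{3}{2} - -976 = \frac{3}{2} + 976 = \frac{1955}{2} \approx 977.5$)
$\frac{1}{s + N{\left(-762 \right)}} = \frac{1}{\frac{1955}{2} - \left(\frac{245}{2} - 20 i \sqrt{5}\right)} = \frac{1}{855 + 20 i \sqrt{5}}$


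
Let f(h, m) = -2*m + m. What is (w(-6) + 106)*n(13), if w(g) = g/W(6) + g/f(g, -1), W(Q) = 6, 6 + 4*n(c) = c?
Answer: 693/4 ≈ 173.25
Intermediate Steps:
n(c) = -3/2 + c/4
f(h, m) = -m
w(g) = 7*g/6 (w(g) = g/6 + g/((-1*(-1))) = g*(1/6) + g/1 = g/6 + g*1 = g/6 + g = 7*g/6)
(w(-6) + 106)*n(13) = ((7/6)*(-6) + 106)*(-3/2 + (1/4)*13) = (-7 + 106)*(-3/2 + 13/4) = 99*(7/4) = 693/4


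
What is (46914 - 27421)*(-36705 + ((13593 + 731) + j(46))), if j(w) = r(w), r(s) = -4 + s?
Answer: -435454127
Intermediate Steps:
j(w) = -4 + w
(46914 - 27421)*(-36705 + ((13593 + 731) + j(46))) = (46914 - 27421)*(-36705 + ((13593 + 731) + (-4 + 46))) = 19493*(-36705 + (14324 + 42)) = 19493*(-36705 + 14366) = 19493*(-22339) = -435454127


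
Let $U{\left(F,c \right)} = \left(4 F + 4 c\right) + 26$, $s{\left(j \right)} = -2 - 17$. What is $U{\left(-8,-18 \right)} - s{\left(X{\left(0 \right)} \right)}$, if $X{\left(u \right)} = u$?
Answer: $-59$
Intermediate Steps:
$s{\left(j \right)} = -19$
$U{\left(F,c \right)} = 26 + 4 F + 4 c$
$U{\left(-8,-18 \right)} - s{\left(X{\left(0 \right)} \right)} = \left(26 + 4 \left(-8\right) + 4 \left(-18\right)\right) - -19 = \left(26 - 32 - 72\right) + 19 = -78 + 19 = -59$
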